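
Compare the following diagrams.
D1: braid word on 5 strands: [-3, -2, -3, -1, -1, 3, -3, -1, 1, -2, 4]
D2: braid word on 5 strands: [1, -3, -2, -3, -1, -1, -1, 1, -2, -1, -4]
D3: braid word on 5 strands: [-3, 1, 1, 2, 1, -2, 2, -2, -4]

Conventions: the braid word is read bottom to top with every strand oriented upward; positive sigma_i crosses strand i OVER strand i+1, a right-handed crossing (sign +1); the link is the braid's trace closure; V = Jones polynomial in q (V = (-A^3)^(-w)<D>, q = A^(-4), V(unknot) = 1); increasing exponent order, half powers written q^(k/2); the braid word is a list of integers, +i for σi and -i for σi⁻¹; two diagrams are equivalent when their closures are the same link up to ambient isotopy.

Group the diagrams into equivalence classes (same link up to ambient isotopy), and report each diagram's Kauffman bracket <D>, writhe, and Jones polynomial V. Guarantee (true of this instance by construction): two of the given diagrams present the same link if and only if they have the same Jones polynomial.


grouping into links: {D1, D2} | {D3}
V(D1) = q^(-13/2) - q^(-11/2) + q^(-9/2) - 2q^(-7/2) - q^(-3/2)  (w -5, c 11, <D> = A^-9 + 2A^-1 - A^3 + A^7 - A^11)
V(D2) = q^(-13/2) - q^(-11/2) + q^(-9/2) - 2q^(-7/2) - q^(-3/2)  (w -7, c 11, <D> = A^-15 + 2A^-7 - A^-3 + A - A^5)
D3 (bracket A^-7 + A; 9 crossings at w = +1): V = -q^(1/2) - q^(5/2)
why: 2 values of V(q) split the 3 diagrams


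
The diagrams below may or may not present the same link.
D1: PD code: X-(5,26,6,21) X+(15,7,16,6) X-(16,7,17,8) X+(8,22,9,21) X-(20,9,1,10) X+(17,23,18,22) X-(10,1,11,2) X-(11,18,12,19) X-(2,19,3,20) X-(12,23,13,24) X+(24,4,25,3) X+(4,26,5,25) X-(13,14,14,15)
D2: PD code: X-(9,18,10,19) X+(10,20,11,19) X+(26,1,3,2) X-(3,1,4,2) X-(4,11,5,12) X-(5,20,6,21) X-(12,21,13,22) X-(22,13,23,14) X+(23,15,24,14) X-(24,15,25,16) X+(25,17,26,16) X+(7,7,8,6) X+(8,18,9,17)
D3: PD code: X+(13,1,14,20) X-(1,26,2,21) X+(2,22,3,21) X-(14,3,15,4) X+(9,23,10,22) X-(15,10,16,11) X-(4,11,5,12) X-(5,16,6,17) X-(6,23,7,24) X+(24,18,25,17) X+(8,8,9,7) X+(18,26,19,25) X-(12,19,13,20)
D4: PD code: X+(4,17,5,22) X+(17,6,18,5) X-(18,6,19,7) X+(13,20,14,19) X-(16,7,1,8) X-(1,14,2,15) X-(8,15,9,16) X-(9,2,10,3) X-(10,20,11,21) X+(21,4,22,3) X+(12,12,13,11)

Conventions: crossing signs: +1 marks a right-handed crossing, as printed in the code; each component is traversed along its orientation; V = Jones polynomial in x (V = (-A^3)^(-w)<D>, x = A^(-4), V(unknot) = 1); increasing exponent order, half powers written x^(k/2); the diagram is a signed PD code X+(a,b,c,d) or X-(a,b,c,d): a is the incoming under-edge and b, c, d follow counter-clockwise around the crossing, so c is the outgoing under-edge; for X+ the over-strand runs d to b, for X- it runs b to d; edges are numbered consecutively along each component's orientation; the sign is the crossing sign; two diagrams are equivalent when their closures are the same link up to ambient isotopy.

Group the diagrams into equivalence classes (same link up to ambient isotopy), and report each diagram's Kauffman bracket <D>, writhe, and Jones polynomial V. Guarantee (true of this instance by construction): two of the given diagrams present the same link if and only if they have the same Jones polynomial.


grouping into links: {D1, D3, D4} | {D2}
V(D1) = x^(-7/2) - x^(-5/2) + x^(-3/2) - 2x^(-1/2) - x^(3/2)  (w -3, c 13, <D> = A^-15 + 2A^-7 - A^-3 + A - A^5)
D2 (bracket A^-5 + A^-1; 13 crossings at w = -1): V = -x^(-1/2) - x^(1/2)
V(D3) = x^(-7/2) - x^(-5/2) + x^(-3/2) - 2x^(-1/2) - x^(3/2)  (w -1, c 13, <D> = A^-9 + 2A^-1 - A^3 + A^7 - A^11)
D4 (bracket A^-9 + 2A^-1 - A^3 + A^7 - A^11; 11 crossings at w = -1): V = x^(-7/2) - x^(-5/2) + x^(-3/2) - 2x^(-1/2) - x^(3/2)
key observation: V(x) takes 2 values over 4 diagrams, fixing the grouping


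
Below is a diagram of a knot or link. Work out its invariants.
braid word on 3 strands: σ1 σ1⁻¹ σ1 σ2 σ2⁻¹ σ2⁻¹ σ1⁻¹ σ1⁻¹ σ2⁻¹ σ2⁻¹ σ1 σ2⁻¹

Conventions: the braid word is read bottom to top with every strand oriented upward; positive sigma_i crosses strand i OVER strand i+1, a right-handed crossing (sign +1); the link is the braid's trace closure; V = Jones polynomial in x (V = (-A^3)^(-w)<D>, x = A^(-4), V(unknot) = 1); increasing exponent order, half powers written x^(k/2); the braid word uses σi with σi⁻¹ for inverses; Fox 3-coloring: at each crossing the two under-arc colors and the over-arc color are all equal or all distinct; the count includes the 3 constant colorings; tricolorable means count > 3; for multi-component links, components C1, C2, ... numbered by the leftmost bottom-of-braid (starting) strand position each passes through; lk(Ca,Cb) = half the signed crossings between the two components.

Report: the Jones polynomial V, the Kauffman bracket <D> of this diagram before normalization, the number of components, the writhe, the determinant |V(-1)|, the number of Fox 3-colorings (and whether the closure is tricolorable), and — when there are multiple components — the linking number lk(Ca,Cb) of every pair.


V(x) = x^-7 - 2x^-6 + 2x^-5 - 3x^-4 + 3x^-3 - 2x^-2 + 2x^-1
bracket: 2A^-8 - 2A^-4 + 3 - 3A^4 + 2A^8 - 2A^12 + A^16, w = -4
1 component, writhe -4, over 12 crossings
det 15, colorings 9 of 3^12 — tricolorable
observation: the span of V is 6, forcing >= 6 crossings in any diagram


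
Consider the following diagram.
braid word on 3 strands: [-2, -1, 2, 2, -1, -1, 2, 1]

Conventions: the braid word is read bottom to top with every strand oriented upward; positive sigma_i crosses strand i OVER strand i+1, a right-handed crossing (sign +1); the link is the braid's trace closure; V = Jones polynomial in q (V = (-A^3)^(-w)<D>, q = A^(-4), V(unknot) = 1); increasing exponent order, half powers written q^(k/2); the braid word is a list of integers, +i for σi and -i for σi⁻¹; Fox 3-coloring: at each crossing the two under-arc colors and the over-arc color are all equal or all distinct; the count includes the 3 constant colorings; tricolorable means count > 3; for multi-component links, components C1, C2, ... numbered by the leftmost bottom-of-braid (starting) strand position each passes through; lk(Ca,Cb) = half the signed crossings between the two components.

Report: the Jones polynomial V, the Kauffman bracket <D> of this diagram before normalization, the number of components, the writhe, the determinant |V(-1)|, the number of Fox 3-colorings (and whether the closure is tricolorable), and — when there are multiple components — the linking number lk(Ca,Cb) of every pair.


V(q) = -q^-3 + q^-2 - q^-1 + 3 - q + q^2 - q^3
bracket: -A^-12 + A^-8 - A^-4 + 3 - A^4 + A^8 - A^12, w = 0
1 component, writhe 0, over 8 crossings
det 9, colorings 27 of 3^8 — tricolorable
observation: w = 0 shifts under R1 moves; the (-A^3)^(0) factor cancels that in V


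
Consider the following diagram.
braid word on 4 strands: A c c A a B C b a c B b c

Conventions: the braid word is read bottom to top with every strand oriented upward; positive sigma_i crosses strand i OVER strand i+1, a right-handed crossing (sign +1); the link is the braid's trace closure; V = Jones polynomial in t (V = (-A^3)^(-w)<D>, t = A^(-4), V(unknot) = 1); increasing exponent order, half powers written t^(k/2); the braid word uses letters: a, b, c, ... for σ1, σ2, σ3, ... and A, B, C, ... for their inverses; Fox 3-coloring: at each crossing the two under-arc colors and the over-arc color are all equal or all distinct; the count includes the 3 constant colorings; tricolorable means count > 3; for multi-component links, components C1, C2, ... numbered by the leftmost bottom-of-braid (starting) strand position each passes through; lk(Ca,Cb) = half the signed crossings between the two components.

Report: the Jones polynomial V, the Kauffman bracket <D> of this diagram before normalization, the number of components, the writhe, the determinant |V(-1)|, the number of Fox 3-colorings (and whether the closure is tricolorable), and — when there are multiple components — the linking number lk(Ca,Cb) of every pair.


V = t + t^2 + t^3 + t^6
<D> = -A^-15 - A^-3 - A - A^5 (w = +3)
3 components over 13 crossings, w = +3
lk(C1,C2): 0
lk(C1,C3) = +2
linking number lk(C2,C3) = 0
9 Fox colorings among 3^13, |V(-1)| = 0: tricolorable
why: |V(-1)| = 0: so tricolorable, since 3 divides 0


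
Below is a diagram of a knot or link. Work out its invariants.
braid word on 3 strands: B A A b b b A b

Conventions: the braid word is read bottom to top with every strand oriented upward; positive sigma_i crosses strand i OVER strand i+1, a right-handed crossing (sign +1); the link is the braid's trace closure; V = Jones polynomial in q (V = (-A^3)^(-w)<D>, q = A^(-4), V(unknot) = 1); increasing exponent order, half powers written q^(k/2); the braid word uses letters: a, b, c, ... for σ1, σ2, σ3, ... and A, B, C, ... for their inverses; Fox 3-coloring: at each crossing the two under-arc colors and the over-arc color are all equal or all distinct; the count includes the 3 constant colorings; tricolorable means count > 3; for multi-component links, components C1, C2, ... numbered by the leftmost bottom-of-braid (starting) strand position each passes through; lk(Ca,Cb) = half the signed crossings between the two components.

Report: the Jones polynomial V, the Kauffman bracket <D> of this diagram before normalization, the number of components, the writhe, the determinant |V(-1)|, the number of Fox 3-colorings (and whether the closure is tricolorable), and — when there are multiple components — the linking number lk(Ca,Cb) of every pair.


Jones polynomial: V(q) = -q^-3 + q^-2 - q^-1 + 3 - q + q^2 - q^3
<D> = -A^-12 + A^-8 - A^-4 + 3 - A^4 + A^8 - A^12; writhe 0
components 1, writhe 0 (8 crossings)
3-colorings: 27 of 3^8, det 9 — tricolorable
note: the span of V is 6, forcing >= 6 crossings in any diagram


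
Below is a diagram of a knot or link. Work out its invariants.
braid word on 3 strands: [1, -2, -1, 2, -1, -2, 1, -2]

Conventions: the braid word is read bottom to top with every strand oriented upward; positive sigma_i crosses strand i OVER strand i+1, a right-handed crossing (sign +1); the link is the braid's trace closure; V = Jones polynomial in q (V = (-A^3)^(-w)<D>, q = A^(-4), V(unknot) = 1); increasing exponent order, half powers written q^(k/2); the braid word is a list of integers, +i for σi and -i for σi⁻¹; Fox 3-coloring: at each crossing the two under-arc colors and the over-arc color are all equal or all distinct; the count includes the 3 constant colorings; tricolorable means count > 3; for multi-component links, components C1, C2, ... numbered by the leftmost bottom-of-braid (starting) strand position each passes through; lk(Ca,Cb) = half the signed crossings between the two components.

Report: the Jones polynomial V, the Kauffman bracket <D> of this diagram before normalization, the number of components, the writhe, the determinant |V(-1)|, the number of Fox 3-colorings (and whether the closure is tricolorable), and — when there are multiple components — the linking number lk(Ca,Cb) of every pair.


Jones polynomial: V(q) = -q^-5 + q^-4 - q^-3 + 2q^-2 - q^-1 + 2 - q
<D> = -A^-10 + 2A^-6 - A^-2 + 2A^2 - A^6 + A^10 - A^14; writhe -2
components 1, writhe -2 (8 crossings)
3-colorings: 9 of 3^8, det 9 — tricolorable
note: |V(-1)| = 9: so tricolorable, since 3 divides 9


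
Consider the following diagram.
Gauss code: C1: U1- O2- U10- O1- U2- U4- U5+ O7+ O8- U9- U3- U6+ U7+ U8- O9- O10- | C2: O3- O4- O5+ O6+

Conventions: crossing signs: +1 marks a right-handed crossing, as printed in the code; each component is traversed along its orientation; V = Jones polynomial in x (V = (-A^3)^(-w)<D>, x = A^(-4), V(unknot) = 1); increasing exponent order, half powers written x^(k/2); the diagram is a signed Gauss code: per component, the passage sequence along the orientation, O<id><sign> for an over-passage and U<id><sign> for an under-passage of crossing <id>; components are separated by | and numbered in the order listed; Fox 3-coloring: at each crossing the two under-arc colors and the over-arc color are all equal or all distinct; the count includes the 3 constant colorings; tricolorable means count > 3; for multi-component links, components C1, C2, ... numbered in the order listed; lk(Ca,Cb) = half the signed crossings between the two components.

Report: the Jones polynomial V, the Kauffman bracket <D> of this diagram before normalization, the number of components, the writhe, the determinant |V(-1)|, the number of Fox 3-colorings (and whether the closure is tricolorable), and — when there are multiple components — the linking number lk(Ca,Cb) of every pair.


V = x^(-9/2) - x^(-5/2) - x^(-3/2) - x^(-1/2)
<D> = -A^-10 - A^-6 - A^-2 + A^6 (w = -4)
2 components over 10 crossings, w = -4
lk(C1,C2): 0
27 Fox colorings among 3^11, |V(-1)| = 0: tricolorable
why: det 0 = |V(-1)|; divisible by 3, so tricolorable


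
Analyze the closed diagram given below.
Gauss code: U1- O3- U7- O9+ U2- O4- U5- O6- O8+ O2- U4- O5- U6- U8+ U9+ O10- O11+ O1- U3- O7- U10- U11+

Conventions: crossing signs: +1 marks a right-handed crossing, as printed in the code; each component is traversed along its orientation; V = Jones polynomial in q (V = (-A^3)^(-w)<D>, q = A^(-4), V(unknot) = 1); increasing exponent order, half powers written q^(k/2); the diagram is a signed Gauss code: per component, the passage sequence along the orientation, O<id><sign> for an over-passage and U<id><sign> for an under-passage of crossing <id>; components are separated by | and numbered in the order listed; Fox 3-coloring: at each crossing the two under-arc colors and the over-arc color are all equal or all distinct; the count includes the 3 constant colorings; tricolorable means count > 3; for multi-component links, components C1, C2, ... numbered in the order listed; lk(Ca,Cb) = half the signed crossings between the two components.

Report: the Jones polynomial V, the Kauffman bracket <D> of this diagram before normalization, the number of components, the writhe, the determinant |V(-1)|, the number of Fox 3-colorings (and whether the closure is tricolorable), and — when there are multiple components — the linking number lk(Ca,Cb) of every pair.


V(q) = q^-8 - 2q^-7 + q^-6 - 2q^-5 + 2q^-4 + q^-2
bracket: -A^-7 - 2A + 2A^5 - A^9 + 2A^13 - A^17, w = -5
1 component, writhe -5, over 11 crossings
det 9, colorings 27 of 3^11 — tricolorable
observation: the span of V is 6, forcing >= 6 crossings in any diagram


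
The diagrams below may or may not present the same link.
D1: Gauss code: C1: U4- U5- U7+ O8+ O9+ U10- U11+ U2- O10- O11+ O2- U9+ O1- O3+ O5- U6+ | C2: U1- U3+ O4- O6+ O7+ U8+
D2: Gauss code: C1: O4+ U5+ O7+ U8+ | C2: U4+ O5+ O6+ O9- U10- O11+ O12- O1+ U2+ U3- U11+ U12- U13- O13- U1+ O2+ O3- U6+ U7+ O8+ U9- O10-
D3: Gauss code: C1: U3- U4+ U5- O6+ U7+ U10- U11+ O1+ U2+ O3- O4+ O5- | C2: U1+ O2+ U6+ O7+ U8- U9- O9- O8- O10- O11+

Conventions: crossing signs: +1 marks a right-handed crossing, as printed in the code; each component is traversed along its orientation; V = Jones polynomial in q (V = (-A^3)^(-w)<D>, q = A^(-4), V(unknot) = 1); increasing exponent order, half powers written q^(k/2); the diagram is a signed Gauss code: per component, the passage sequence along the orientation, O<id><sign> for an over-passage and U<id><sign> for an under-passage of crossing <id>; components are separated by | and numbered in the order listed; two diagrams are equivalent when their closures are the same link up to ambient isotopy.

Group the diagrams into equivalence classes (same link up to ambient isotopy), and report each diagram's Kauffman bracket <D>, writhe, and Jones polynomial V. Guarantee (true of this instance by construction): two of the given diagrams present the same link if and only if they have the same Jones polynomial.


equivalence classes: {D1} | {D2} | {D3}
D1 (bracket A^-7 + A; 11 crossings at w = +1): V = -q^(1/2) - q^(5/2)
V(D2) = -q^(1/2) + q^(3/2) - q^(5/2) - q^(9/2)  (w +3, c 13, <D> = A^-9 + A^-1 - A^3 + A^7)
V(D3) = -q^(3/2) - q^(7/2) + q^(9/2) - q^(11/2)  [11 crossings, <D> = A^-19 - A^-15 + A^-11 + A^-3, w = +1]
key observation: 3 values of V(q) split the 3 diagrams


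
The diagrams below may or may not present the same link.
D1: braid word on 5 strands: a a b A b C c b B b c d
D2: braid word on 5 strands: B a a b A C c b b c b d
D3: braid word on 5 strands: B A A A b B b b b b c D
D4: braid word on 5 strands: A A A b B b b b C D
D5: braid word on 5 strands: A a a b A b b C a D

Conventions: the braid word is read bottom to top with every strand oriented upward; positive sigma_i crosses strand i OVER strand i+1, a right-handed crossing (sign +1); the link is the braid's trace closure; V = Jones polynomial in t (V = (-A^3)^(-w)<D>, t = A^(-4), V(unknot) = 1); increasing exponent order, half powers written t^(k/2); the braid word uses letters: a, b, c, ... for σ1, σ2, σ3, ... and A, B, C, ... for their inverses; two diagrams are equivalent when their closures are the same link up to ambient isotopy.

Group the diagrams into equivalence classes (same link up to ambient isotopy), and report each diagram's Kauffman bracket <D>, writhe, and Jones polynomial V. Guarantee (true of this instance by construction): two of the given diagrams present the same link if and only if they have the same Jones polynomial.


grouping into links: {D1, D2, D5} | {D3, D4}
V(D1) = t - t^2 + 2t^3 - t^4 + t^5 - t^6  (w +6, c 12, <D> = -A^-6 + A^-2 - A^2 + 2A^6 - A^10 + A^14)
V(D2) = t - t^2 + 2t^3 - t^4 + t^5 - t^6  [12 crossings, <D> = -A^-6 + A^-2 - A^2 + 2A^6 - A^10 + A^14, w = +6]
D3 (bracket -A^-12 + A^-8 - A^-4 + 3 - A^4 + A^8 - A^12; 12 crossings at w = 0): V = -t^-3 + t^-2 - t^-1 + 3 - t + t^2 - t^3
V(D4) = -t^-3 + t^-2 - t^-1 + 3 - t + t^2 - t^3  (w -2, c 10, <D> = -A^-18 + A^-14 - A^-10 + 3A^-6 - A^-2 + A^2 - A^6)
V(D5) = t - t^2 + 2t^3 - t^4 + t^5 - t^6  (w +2, c 10, <D> = -A^-18 + A^-14 - A^-10 + 2A^-6 - A^-2 + A^2)
why: 2 classes among 5 diagrams; unequal V(t) rules out equality


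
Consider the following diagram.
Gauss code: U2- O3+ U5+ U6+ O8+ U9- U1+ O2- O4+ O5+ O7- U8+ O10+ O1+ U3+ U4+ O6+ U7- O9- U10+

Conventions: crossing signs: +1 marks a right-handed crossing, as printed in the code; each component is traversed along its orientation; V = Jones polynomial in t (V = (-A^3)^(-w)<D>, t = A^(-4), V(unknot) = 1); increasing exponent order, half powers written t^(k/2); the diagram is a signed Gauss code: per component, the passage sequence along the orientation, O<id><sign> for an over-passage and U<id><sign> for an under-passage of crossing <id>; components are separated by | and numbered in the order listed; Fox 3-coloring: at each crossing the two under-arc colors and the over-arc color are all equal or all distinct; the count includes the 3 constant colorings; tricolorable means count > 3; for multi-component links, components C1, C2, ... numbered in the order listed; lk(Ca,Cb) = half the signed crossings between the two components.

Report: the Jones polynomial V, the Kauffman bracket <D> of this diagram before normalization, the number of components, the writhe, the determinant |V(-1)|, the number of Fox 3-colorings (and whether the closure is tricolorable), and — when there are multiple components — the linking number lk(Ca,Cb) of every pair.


V(t) = 2t - 2t^2 + 3t^3 - 3t^4 + 2t^5 - 2t^6 + t^7
bracket: A^-16 - 2A^-12 + 2A^-8 - 3A^-4 + 3 - 2A^4 + 2A^8, w = +4
1 component, writhe +4, over 10 crossings
det 15, colorings 9 of 3^10 — tricolorable
observation: the span of V is 6, forcing >= 6 crossings in any diagram


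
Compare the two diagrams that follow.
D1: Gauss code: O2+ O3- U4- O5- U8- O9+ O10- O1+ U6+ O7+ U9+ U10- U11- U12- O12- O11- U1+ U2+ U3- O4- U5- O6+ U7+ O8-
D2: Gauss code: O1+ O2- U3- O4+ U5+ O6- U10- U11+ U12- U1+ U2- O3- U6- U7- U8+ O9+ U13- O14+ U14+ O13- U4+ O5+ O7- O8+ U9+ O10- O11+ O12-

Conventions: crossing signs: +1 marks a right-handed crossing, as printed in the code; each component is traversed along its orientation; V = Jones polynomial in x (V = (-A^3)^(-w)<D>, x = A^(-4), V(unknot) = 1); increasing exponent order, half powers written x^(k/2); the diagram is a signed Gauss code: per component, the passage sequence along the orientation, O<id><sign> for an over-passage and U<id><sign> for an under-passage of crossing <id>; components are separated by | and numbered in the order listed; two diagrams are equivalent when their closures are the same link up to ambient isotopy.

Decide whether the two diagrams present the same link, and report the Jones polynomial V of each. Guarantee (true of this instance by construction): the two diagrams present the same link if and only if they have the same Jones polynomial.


equivalent: yes
D1 (bracket -A^-18 + 2A^-14 - 2A^-10 + 3A^-6 - 2A^-2 + 2A^2 - A^6; 12 crossings at w = -2): V = -x^-3 + 2x^-2 - 2x^-1 + 3 - 2x + 2x^2 - x^3
V(D2) = -x^-3 + 2x^-2 - 2x^-1 + 3 - 2x + 2x^2 - x^3  [14 crossings, <D> = -A^-12 + 2A^-8 - 2A^-4 + 3 - 2A^4 + 2A^8 - A^12, w = 0]
observation: from 12 to 14 crossings by R-moves: one link, two diagrams


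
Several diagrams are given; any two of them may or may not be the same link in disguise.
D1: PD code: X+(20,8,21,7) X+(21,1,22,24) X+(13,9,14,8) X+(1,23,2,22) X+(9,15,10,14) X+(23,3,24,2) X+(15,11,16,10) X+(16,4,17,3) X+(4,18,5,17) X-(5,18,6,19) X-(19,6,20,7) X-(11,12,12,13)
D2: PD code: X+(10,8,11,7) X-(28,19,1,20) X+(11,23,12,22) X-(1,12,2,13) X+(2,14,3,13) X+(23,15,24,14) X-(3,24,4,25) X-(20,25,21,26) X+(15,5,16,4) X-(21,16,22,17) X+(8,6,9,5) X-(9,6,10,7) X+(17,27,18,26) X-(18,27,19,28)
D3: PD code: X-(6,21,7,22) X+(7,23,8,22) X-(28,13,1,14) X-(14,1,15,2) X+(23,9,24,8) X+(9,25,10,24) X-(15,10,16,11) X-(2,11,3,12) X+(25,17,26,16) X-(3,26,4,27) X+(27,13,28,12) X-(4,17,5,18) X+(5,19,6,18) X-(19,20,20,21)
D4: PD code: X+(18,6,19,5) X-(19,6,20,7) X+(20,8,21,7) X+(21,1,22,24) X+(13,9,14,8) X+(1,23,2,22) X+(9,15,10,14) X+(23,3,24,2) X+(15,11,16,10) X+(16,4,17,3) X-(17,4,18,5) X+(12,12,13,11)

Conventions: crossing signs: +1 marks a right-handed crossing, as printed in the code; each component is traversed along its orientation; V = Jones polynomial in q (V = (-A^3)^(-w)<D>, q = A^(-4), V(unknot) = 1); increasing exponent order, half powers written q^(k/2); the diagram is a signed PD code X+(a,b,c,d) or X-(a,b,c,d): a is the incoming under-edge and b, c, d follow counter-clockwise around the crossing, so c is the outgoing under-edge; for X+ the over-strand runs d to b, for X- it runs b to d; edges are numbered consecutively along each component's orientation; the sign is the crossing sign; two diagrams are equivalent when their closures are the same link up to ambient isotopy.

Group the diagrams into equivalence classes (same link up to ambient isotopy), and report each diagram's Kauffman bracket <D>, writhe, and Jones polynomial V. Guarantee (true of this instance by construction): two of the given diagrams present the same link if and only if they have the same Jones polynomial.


grouping into links: {D1, D4} | {D2, D3}
V(D1) = q^2 + 2q^4 - 2q^5 + q^6 - 2q^7 + q^8  (w +6, c 12, <D> = A^-14 - 2A^-10 + A^-6 - 2A^-2 + 2A^2 + A^10)
V(D2) = -q^-3 + 2q^-2 - 2q^-1 + 3 - 2q + 2q^2 - q^3  (w 0, c 14, <D> = -A^-12 + 2A^-8 - 2A^-4 + 3 - 2A^4 + 2A^8 - A^12)
V(D3) = -q^-3 + 2q^-2 - 2q^-1 + 3 - 2q + 2q^2 - q^3  (w -2, c 14, <D> = -A^-18 + 2A^-14 - 2A^-10 + 3A^-6 - 2A^-2 + 2A^2 - A^6)
V(D4) = q^2 + 2q^4 - 2q^5 + q^6 - 2q^7 + q^8  [12 crossings, <D> = A^-8 - 2A^-4 + 1 - 2A^4 + 2A^8 + A^16, w = +8]
why: comparing 4 Jones polynomials yields 2 groups


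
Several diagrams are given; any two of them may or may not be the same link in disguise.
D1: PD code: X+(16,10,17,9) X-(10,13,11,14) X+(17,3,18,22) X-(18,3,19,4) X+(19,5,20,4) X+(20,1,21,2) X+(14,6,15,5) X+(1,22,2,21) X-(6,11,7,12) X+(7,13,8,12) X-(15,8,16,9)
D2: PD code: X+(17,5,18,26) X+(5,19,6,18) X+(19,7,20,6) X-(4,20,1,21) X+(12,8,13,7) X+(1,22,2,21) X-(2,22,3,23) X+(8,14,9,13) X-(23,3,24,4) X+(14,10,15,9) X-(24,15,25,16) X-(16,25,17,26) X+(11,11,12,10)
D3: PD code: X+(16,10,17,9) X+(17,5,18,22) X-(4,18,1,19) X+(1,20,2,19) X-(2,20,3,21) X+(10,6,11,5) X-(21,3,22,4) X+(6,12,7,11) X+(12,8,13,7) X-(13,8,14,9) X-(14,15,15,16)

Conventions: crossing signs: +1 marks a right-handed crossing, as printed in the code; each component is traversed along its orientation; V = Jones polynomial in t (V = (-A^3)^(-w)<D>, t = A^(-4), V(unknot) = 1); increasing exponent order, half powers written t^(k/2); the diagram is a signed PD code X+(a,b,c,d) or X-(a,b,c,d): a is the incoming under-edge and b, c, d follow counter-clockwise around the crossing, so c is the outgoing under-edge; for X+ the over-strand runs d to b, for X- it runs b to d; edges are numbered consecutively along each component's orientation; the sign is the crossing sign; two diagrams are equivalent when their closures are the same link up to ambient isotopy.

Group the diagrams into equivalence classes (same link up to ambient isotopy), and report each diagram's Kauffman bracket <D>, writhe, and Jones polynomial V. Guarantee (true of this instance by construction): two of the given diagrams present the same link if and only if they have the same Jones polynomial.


equivalence classes: {D1} | {D2, D3}
D1 (bracket A^-1 + A^7; 11 crossings at w = +3): V = -t^(1/2) - t^(5/2)
D2 (bracket -A^-5 + A^-1 - A^3 + 2A^7 + A^15; 13 crossings at w = +3): V = -t^(-3/2) - 2t^(1/2) + t^(3/2) - t^(5/2) + t^(7/2)
V(D3) = -t^(-3/2) - 2t^(1/2) + t^(3/2) - t^(5/2) + t^(7/2)  (w +1, c 11, <D> = -A^-11 + A^-7 - A^-3 + 2A + A^9)
observation: comparing 3 Jones polynomials yields 2 groups


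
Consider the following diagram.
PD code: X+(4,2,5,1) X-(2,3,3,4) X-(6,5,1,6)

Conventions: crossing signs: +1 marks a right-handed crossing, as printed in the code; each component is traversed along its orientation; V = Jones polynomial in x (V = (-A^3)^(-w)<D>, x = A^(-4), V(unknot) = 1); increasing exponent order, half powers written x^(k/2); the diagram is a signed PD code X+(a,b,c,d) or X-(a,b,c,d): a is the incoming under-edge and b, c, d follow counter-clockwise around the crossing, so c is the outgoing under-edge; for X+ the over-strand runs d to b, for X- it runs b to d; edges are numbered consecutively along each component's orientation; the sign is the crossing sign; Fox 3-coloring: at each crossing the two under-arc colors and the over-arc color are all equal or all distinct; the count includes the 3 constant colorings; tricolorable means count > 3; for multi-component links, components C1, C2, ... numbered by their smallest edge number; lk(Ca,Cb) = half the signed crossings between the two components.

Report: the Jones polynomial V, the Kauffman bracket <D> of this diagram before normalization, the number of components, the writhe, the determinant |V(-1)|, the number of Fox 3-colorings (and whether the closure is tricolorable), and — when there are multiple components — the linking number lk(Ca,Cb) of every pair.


V = 1
<D> = -A^-3 (w = -1)
1 component over 3 crossings, w = -1
3 Fox colorings among 3^3, |V(-1)| = 1: not tricolorable
why: w = -1 shifts under R1 moves; the (-A^3)^(1) factor cancels that in V


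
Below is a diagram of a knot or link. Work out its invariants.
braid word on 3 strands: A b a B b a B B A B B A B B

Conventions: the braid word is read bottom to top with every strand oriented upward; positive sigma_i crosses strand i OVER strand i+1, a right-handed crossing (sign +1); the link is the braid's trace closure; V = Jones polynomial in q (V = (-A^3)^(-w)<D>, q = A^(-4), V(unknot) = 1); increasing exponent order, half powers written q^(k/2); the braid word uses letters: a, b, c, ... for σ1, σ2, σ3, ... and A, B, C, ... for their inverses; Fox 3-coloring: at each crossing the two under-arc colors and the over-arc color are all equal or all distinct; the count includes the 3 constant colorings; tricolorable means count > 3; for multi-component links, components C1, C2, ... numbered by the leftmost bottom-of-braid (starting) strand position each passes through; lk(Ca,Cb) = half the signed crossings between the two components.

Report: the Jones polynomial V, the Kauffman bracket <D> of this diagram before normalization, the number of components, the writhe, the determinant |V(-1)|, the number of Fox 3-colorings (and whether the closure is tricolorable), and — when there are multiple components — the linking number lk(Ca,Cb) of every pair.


V(q) = q^-8 - 2q^-7 + q^-6 - 2q^-5 + 2q^-4 + q^-2
bracket: A^-10 + 2A^-2 - 2A^2 + A^6 - 2A^10 + A^14, w = -6
1 component, writhe -6, over 14 crossings
det 9, colorings 27 of 3^14 — tricolorable
observation: the span of V is 6, forcing >= 6 crossings in any diagram


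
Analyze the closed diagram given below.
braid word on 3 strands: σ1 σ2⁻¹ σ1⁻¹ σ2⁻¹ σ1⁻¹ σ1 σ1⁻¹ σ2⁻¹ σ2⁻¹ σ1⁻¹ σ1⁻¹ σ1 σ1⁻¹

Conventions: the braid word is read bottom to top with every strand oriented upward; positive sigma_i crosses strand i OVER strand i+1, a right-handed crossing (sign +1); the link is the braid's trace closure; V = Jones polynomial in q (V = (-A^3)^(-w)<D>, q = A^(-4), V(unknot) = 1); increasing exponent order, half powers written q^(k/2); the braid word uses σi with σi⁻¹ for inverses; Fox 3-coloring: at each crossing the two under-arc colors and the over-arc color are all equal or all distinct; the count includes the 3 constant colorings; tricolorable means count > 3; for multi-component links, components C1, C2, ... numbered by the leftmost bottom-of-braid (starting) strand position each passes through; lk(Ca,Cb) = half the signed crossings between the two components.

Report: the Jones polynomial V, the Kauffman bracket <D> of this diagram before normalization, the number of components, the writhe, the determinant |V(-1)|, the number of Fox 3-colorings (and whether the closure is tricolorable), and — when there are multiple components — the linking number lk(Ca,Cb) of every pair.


V(q) = q^(-15/2) - q^(-13/2) - q^(-9/2) - q^(-5/2)
bracket: A^-11 + A^-3 + A^5 - A^9, w = -7
2 components, writhe -7, over 13 crossings
lk(C1,C2) = -2
det 4, colorings 3 of 3^13 — not tricolorable
observation: the 1 component pair carries total linking -2


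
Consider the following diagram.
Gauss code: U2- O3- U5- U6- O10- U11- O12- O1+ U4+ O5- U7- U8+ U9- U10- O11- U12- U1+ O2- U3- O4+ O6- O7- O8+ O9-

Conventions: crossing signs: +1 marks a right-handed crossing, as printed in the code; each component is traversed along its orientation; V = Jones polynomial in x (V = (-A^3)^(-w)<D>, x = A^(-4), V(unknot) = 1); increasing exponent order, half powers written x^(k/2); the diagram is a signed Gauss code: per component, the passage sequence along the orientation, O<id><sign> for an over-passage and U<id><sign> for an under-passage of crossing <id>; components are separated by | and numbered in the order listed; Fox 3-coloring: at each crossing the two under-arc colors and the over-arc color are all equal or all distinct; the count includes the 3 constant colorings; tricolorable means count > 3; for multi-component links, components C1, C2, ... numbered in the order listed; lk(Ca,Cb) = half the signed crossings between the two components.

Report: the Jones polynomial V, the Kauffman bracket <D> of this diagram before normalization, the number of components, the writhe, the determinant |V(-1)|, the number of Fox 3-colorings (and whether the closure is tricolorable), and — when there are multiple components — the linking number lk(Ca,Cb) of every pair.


V = x^-8 - 2x^-7 + x^-6 - 2x^-5 + 2x^-4 + x^-2
<D> = A^-10 + 2A^-2 - 2A^2 + A^6 - 2A^10 + A^14 (w = -6)
1 component over 12 crossings, w = -6
27 Fox colorings among 3^12, |V(-1)| = 9: tricolorable
why: det 9 = |V(-1)|; divisible by 3, so tricolorable


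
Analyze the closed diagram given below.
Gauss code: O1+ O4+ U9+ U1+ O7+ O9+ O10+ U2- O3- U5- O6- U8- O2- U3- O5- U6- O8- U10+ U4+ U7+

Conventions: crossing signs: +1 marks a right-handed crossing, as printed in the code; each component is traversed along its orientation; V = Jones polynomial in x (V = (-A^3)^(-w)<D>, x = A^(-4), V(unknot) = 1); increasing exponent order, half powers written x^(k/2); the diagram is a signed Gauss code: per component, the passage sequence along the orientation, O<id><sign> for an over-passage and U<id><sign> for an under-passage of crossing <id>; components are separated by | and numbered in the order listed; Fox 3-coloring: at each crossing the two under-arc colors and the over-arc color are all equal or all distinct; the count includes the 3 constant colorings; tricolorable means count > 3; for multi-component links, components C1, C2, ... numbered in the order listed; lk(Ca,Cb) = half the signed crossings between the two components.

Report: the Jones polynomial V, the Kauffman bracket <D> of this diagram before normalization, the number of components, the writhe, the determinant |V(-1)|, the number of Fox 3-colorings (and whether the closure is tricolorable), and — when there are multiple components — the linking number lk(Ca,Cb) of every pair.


V = -x^-6 + x^-5 - 2x^-4 + 3x^-3 - 2x^-2 + 3x^-1 - 1 + x - x^2
<D> = -A^-8 + A^-4 - 1 + 3A^4 - 2A^8 + 3A^12 - 2A^16 + A^20 - A^24 (w = 0)
1 component over 10 crossings, w = 0
9 Fox colorings among 3^10, |V(-1)| = 15: tricolorable
why: |V(-1)| = 15: so tricolorable, since 3 divides 15


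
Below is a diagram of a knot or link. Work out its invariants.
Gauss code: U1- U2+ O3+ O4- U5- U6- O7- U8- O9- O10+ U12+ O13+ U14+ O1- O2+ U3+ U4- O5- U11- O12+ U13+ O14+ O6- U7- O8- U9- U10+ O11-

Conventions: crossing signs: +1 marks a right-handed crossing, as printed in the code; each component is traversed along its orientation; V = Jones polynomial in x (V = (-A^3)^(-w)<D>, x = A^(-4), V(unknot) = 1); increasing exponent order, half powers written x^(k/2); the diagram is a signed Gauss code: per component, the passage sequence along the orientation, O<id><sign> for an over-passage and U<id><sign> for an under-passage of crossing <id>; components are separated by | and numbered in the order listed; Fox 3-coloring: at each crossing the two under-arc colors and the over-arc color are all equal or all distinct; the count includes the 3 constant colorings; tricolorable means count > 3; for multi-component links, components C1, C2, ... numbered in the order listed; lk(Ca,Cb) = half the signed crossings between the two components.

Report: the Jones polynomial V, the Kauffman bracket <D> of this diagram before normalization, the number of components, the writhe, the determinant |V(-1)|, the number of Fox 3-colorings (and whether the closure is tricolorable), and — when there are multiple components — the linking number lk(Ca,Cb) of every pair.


V(x) = -x^-5 + x^-4 - x^-3 + 2x^-2 - x^-1 + 2 - x
bracket: -A^-10 + 2A^-6 - A^-2 + 2A^2 - A^6 + A^10 - A^14, w = -2
1 component, writhe -2, over 14 crossings
det 9, colorings 9 of 3^14 — tricolorable
observation: V spans 6 powers of x: at least 6 crossings in any diagram


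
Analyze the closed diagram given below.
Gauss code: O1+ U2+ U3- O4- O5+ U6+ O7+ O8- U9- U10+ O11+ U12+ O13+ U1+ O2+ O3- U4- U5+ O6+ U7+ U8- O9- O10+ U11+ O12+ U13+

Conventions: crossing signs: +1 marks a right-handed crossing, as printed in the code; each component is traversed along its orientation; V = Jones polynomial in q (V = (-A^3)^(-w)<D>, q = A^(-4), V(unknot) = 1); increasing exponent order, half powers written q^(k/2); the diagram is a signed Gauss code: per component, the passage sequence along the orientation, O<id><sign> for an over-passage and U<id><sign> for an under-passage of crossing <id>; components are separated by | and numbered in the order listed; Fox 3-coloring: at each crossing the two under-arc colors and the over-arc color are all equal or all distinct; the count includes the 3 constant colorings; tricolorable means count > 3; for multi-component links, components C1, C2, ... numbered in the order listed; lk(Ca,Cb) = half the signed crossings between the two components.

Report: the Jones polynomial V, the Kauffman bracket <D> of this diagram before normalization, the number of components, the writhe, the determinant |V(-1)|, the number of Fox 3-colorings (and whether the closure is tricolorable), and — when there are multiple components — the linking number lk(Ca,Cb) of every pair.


V = q^2 + q^4 - q^5 + q^6 - q^7
<D> = A^-13 - A^-9 + A^-5 - A^-1 - A^7 (w = +5)
1 component over 13 crossings, w = +5
3 Fox colorings among 3^13, |V(-1)| = 5: not tricolorable
why: det 5 = |V(-1)|; not divisible by 3, so not tricolorable


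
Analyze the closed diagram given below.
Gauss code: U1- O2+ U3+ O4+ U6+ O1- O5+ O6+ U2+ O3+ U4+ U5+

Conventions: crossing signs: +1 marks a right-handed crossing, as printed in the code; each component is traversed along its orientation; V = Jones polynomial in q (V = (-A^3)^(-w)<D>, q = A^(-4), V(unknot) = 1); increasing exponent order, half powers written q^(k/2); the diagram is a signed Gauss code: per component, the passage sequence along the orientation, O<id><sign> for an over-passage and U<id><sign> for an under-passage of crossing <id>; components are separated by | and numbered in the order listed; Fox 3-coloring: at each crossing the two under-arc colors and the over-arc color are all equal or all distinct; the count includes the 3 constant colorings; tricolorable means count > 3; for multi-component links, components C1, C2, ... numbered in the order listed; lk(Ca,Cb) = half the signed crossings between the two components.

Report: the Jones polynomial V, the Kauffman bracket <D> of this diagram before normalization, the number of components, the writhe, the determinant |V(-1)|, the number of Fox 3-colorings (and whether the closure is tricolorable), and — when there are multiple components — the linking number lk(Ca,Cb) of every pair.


V(q) = q + q^3 - q^4
bracket: -A^-4 + 1 + A^8, w = +4
1 component, writhe +4, over 6 crossings
det 3, colorings 9 of 3^6 — tricolorable
observation: w = +4 (over 6 crossings) is diagram-only; (-A^3)^(-4) removes it from V


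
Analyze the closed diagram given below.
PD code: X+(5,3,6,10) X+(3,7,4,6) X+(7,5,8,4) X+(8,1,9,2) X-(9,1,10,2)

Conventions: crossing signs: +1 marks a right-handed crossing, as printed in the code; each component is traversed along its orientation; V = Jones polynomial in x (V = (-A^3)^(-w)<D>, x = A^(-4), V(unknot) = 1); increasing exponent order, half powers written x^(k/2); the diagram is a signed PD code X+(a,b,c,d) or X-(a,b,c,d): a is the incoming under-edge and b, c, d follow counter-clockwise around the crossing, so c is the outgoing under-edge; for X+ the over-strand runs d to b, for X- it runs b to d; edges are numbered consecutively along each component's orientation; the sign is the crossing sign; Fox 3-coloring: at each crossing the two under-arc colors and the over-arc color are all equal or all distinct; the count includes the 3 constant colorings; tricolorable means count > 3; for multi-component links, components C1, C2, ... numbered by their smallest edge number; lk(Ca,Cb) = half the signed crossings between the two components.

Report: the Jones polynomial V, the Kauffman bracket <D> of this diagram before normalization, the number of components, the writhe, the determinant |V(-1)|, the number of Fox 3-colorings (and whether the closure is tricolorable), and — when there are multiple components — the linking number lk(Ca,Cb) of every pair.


V(x) = -x^(1/2) - x^(3/2) - x^(5/2) + x^(9/2)
bracket: -A^-9 + A^-1 + A^3 + A^7, w = +3
2 components, writhe +3, over 5 crossings
lk(C1,C2) = 0
det 0, colorings 27 of 3^6 — tricolorable
observation: all 2 components of this link are unlinked algebraically


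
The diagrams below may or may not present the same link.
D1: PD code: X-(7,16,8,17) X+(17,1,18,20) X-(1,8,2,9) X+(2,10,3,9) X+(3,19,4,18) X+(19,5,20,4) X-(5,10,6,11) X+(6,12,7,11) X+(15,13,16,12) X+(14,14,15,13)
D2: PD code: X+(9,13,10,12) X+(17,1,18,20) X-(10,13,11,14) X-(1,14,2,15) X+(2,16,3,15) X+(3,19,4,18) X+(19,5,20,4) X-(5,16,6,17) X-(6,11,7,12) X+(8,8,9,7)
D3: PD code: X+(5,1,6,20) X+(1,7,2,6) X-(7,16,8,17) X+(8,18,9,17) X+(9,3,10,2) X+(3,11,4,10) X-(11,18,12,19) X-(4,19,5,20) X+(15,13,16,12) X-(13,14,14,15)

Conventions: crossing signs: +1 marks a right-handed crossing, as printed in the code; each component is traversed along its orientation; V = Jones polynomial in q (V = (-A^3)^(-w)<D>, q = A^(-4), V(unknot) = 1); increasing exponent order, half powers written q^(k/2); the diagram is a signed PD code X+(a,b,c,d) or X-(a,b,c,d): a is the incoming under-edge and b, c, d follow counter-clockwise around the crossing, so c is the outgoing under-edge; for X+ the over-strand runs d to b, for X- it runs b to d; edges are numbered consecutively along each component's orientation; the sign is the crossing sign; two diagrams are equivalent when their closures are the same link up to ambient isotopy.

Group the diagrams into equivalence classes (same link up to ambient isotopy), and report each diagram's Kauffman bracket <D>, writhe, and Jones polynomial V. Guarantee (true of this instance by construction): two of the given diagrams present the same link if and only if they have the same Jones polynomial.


classes: {D1, D2, D3}
V(D1) = q + q^3 - q^4  [10 crossings, <D> = -A^-4 + 1 + A^8, w = +4]
V(D2) = q + q^3 - q^4  [10 crossings, <D> = -A^-10 + A^-6 + A^2, w = +2]
V(D3) = q + q^3 - q^4  [10 crossings, <D> = -A^-10 + A^-6 + A^2, w = +2]
note: one V(q) for all 3 diagrams — one class (guaranteed)
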